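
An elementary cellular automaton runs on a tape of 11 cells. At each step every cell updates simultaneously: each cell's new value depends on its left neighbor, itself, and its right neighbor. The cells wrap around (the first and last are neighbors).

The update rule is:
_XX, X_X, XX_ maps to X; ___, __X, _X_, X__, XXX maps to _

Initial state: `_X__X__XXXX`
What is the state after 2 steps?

X______X__X
X_________X

X_________X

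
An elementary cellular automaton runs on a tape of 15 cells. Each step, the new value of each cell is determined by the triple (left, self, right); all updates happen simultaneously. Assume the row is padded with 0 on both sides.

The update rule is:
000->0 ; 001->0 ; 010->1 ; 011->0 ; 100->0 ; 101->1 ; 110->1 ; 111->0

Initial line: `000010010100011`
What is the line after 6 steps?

step 1: 000010011100001
step 2: 000010000100001
step 3: 000010000100001  (fixed point — unchanged through step 6)

000010000100001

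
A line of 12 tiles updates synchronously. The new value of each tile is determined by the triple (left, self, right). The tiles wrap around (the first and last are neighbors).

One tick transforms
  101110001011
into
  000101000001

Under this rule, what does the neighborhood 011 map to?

0

At position 2 the neighborhood is 011; the next row has 0 there.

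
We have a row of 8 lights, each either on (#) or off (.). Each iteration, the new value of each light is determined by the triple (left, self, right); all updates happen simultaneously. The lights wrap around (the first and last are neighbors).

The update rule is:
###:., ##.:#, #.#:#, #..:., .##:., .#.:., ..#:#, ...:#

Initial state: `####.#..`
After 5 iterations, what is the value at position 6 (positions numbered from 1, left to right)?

.

...##..#
.##.#.#.
#.##.#..
.#.##..#
#.#.#.#.
position 6 holds .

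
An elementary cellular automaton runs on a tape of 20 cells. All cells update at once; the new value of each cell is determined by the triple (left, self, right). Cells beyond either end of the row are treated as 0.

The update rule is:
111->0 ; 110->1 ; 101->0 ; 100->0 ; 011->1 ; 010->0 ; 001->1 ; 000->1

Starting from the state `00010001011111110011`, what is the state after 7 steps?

11001001000011010110

11100110010000010111
10101110100111100101
00001010001100101000
11110000111101000011
10010111100100011111
00100100101001110001
11001001000011010110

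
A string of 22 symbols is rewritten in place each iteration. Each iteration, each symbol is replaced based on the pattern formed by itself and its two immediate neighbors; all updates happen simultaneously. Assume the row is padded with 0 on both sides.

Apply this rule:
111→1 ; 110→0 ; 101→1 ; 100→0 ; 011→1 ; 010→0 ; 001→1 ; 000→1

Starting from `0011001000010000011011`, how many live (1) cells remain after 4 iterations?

12

iteration 1: 1110010011100111110110
iteration 2: 1100100111001111101100
iteration 3: 1001001110011111011001
iteration 4: 0010011100111110110010
count of 1: 12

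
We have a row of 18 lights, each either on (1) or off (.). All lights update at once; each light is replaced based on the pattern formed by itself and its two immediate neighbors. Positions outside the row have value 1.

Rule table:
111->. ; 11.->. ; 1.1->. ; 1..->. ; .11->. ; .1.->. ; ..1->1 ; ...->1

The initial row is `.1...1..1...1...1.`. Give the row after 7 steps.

......11..1..11..1

...11..1..11..11..
.11...1..1...1...1
....11..1..11..11.
.111...1..1...1...
.....11..1..11..11
.1111...1..1...1..
......11..1..11..1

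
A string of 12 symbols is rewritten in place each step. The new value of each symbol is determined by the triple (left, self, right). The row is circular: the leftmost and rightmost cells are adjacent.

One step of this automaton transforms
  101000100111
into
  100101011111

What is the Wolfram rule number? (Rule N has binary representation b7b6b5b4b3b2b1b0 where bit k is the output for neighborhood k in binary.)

218

position 10: 111 → 1  (bit 7 = 1)
position 0: 110 → 1  (bit 6 = 1)
position 1: 101 → 0  (bit 5 = 0)
position 3: 100 → 1  (bit 4 = 1)
position 9: 011 → 1  (bit 3 = 1)
position 2: 010 → 0  (bit 2 = 0)
position 5: 001 → 1  (bit 1 = 1)
position 4: 000 → 0  (bit 0 = 0)
bits b7..b0 = 11011010 = 218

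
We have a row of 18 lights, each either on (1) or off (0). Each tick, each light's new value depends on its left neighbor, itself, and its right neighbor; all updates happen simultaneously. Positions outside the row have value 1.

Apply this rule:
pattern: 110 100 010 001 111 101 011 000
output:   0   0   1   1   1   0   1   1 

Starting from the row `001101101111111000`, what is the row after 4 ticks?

011001001111110011
010011011111100111
010110011111001111
010100111110011111

010100111110011111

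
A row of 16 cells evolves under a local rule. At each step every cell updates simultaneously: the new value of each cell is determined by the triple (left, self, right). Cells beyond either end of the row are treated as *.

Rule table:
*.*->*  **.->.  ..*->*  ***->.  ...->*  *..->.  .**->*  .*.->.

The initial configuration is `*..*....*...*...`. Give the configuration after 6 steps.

step 1: ..*..***..**..**
step 2: .*..**...**..**.
step 3: *..**..***..**.*
step 4: ..**..**...**.**
step 5: .**..**..***.**.
step 6: **..**..**..**.*

**..**..**..**.*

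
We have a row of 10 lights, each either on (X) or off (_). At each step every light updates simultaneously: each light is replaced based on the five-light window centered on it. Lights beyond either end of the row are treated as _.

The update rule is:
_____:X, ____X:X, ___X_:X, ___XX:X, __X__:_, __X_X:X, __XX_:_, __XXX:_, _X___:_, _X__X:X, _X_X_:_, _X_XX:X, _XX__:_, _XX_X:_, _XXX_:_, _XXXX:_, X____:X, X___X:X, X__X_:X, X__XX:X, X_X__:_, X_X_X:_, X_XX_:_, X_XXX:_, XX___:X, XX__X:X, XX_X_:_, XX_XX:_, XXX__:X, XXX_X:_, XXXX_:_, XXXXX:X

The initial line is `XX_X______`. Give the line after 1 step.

_____XXXXX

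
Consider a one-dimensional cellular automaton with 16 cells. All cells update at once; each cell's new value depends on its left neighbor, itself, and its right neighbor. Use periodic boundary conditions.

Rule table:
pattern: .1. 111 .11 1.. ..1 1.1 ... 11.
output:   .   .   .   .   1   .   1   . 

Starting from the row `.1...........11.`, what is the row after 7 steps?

step 1: 1..1111111111...
step 2: ..1...........11
step 3: .1..1111111111..
step 4: 1..1...........1
step 5: ..1..1111111111.
step 6: 11..1...........
step 7: ...1..1111111111

...1..1111111111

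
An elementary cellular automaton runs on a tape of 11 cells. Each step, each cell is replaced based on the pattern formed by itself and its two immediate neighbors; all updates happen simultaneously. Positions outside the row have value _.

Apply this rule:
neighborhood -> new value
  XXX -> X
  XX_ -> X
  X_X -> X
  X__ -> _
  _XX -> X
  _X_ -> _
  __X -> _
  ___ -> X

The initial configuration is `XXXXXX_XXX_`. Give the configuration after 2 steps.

XXXXXXXXXX_

XXXXXXXXXX_
XXXXXXXXXX_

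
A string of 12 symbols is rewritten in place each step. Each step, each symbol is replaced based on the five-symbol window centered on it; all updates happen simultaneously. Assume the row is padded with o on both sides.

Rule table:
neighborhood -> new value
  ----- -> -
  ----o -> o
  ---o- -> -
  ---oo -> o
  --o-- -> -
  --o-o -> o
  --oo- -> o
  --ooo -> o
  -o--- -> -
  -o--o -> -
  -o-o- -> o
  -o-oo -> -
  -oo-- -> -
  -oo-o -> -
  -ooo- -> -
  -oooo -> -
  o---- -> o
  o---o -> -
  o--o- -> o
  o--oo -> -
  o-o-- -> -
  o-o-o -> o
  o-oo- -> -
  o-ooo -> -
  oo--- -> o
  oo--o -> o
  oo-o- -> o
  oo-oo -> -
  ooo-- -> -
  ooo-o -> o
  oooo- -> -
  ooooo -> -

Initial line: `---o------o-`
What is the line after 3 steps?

step 1: o----o--o-o-
step 2: -ooo---oooo-
step 3: ----o-oo--o-

----o-oo--o-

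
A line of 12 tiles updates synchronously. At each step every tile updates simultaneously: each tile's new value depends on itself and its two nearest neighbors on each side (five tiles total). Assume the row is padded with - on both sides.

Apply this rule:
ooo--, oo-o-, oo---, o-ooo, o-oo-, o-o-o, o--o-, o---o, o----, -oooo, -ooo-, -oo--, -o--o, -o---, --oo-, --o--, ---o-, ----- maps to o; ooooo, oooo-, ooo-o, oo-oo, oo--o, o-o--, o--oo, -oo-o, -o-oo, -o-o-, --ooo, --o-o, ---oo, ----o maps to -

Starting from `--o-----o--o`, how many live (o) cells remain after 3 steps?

-ooooo-ooooo
--o----oo--o
-oooo--oo-oo
count of o: 8

8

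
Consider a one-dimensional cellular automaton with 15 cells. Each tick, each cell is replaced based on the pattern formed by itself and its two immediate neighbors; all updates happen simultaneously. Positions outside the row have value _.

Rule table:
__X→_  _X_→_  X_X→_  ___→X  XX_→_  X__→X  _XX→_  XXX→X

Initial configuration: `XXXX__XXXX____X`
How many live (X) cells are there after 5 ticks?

4

tick 1: _XX_X__XX_XXX__
tick 2: _____X_____X_XX
tick 3: XXXX__XXXX_____
tick 4: _XX_X__XX_XXXXX
tick 5: _____X_____XXX_
count of X: 4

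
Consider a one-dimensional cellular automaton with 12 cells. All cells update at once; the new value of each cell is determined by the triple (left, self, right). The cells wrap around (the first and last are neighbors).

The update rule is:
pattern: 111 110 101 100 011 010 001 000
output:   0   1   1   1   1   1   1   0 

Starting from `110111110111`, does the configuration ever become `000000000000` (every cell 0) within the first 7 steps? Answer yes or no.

011100011100
110110110110
111111111111
000000000000
all cells are 0 at step 4

yes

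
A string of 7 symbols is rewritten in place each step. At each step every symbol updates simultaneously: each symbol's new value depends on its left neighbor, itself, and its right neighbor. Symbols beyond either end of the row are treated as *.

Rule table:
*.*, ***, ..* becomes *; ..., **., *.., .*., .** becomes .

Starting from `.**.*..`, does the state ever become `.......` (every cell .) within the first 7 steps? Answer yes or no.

*..*..*
..*..*.
.*..*.*
*..*.*.
..*.*.*
.*.*.*.
*.*.*.*
step 7 is *.*.*.*, still not uniform .

no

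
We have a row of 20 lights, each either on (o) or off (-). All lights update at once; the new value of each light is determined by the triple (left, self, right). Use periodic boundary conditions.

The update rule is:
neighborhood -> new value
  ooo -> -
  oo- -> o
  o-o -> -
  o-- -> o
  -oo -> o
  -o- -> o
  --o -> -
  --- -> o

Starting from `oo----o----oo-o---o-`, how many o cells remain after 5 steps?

ooooo-oooo-oo-ooo-o-
o---o-o--o-oo-o-o-o-
ooo-o-oo-o-oo-o-o-o-
o-o-o-oo-o-oo-o-o-o-
o-o-o-oo-o-oo-o-o-o-
count of o: 11

11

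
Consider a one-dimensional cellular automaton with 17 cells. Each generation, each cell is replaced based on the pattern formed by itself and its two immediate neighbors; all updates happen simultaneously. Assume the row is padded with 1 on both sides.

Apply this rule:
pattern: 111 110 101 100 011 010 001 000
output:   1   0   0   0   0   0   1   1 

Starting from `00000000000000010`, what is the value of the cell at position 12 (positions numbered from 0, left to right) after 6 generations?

1

01111111111111100
00111111111111001
01011111111110010
00001111111100100
01110111111001001
00100011110010010
position 12 holds 1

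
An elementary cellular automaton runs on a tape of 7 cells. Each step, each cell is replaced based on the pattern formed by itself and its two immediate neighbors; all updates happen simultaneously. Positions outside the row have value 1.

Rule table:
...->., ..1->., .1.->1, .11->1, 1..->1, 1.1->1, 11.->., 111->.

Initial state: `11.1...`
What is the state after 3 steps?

..111..
1.1..1.
.111.11

.111.11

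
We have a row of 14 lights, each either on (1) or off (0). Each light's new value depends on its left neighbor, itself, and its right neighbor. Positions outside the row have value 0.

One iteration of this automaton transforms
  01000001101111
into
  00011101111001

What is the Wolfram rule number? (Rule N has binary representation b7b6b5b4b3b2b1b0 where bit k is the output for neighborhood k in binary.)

105

position 11: 111 → 0  (bit 7 = 0)
position 8: 110 → 1  (bit 6 = 1)
position 9: 101 → 1  (bit 5 = 1)
position 2: 100 → 0  (bit 4 = 0)
position 7: 011 → 1  (bit 3 = 1)
position 1: 010 → 0  (bit 2 = 0)
position 0: 001 → 0  (bit 1 = 0)
position 3: 000 → 1  (bit 0 = 1)
bits b7..b0 = 01101001 = 105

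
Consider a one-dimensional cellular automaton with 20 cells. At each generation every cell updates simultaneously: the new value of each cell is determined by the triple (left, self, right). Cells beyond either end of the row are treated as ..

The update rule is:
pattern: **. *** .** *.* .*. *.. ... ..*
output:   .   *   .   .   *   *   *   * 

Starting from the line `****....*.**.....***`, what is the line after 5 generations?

.**.*****...*****.*.
*....***.***.***..**
*****.*...*...*.**..
.***..*********...**
*.*.**.*******.***..

*.*.**.*******.***..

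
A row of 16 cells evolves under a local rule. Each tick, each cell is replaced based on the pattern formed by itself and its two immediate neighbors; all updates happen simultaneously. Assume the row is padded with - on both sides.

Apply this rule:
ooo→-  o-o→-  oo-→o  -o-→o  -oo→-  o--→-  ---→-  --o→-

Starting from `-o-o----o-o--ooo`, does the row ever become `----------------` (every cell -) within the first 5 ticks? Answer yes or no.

-o-o----o-o----o
-o-o----o-o----o  (fixed point — unchanged through tick 5)
tick 5 is -o-o----o-o----o, still not uniform -

no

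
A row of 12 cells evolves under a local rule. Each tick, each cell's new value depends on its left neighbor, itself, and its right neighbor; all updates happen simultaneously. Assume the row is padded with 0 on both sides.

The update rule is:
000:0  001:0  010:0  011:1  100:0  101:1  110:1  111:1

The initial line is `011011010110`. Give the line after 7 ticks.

011111101110
011111111110
011111111110  (fixed point — unchanged through tick 7)

011111111110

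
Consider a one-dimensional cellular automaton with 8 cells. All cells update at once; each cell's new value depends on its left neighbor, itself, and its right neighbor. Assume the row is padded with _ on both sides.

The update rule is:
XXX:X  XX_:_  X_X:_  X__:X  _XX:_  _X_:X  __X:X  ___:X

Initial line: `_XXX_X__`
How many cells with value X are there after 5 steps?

6

step 1: X_X__XXX
step 2: X_XXX_X_
step 3: X__X__XX
step 4: XXXXXX__
step 5: _XXXX_XX
count of X: 6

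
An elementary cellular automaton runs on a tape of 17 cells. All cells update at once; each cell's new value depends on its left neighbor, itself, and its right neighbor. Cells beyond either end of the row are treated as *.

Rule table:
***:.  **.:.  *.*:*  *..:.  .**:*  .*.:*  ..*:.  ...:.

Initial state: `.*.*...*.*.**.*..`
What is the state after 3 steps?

.......*....*....

step 1: ****...*****.**..
step 2: .......*....**...
step 3: .......*....*....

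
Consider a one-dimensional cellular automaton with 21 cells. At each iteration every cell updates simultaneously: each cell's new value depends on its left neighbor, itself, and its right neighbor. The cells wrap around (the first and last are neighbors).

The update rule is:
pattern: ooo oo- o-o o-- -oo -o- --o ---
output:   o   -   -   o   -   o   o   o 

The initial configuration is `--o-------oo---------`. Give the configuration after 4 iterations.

ooooooo-oooooo-oooooo

iteration 1: oooooooooo--ooooooooo
iteration 2: ooooooooo-oo-oooooooo
iteration 3: oooooooo------ooooooo
iteration 4: ooooooo-oooooo-oooooo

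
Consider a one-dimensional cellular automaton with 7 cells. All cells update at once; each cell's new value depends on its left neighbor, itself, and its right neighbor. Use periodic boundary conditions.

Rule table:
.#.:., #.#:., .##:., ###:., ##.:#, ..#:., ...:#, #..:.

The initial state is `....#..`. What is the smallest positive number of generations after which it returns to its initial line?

###...#
..#.#..
#.....#
#.###..
....#..

5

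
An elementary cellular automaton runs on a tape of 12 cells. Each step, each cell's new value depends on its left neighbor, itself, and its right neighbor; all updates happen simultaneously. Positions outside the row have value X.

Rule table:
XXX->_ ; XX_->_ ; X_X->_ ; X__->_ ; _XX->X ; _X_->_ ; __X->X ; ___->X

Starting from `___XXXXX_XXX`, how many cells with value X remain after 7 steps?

_XXX_____X__
_X___XXXX__X
___XXX____XX
_XXX___XXXX_
_X___XXX____
___XXX___XXX
_XXX___XXX__
count of X: 6

6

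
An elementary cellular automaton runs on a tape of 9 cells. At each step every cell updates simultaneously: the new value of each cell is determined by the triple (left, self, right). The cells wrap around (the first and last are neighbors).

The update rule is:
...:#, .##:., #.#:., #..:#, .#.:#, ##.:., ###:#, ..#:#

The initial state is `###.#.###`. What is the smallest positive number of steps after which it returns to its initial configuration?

4

step 1: ##..#..##
step 2: #.#####.#
step 3: ...###...
step 4: ###.#.###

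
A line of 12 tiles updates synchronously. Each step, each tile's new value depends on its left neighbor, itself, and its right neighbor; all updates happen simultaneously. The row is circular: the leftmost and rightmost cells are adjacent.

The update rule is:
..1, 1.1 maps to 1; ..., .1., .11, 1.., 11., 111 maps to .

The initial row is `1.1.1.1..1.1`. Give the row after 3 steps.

.1.1..1.1..1

step 1: .1.1.1..1.1.
step 2: 1.1.1..1.1..
step 3: .1.1..1.1..1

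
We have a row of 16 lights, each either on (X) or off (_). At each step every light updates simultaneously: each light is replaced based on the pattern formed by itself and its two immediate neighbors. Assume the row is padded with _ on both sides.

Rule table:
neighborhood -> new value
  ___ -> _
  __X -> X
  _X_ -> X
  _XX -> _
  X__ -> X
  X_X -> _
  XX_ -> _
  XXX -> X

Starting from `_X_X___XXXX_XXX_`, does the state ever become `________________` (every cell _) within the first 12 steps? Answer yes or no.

no

XX_XX_X_XX___X_X
______X___X_XX_X
_____XXX_XX____X
____X_X____X__XX
___XX_XX__XXXX__
__X_____XX_XX_X_
_XXX___X______XX
X_X_X_XXX____X__
X_X_X__X_X__XXX_
X_X_XXXX_XXX_X_X
X_X__XX___X__X_X
X_XXX__X_XXXXX_X
step 12 is X_XXX__X_XXXXX_X, still not uniform _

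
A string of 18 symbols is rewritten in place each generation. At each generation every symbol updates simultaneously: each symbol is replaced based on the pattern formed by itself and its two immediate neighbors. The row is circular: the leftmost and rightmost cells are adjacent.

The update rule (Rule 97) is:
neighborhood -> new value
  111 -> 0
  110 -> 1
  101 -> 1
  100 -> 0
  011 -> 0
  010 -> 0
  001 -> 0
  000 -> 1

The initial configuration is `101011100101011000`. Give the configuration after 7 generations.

010100100010101010
001000001001010100
100011100000101001
101000101110010000
010010010010000110
000000000000110010
111111111110010000

111111111110010000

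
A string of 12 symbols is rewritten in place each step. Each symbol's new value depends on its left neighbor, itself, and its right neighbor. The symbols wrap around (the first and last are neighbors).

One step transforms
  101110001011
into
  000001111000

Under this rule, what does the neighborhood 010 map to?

At position 8 the neighborhood is 010; the next row has 1 there.

1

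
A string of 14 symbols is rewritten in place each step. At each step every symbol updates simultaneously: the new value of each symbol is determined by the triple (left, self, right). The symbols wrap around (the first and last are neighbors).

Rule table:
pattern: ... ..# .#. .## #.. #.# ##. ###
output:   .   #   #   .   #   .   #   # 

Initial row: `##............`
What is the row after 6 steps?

step 1: .##..........#
step 2: ..##........##
step 3: ##.##......#.#
step 4: ##..##....##..
step 5: .###.##..#.###
step 6: ..##..####..##

..##..####..##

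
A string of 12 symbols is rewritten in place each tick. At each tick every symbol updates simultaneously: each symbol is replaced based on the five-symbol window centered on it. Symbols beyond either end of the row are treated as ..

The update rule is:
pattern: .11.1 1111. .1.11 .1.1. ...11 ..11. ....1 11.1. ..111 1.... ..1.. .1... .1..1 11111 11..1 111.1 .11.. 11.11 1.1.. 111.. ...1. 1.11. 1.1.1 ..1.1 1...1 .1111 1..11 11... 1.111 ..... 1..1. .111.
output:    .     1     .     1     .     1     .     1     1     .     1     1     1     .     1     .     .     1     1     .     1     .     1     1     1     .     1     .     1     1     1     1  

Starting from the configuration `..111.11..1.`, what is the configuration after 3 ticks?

.11.1..1.111

..11.1..1111
..1.11111.1.
.11.1..1.111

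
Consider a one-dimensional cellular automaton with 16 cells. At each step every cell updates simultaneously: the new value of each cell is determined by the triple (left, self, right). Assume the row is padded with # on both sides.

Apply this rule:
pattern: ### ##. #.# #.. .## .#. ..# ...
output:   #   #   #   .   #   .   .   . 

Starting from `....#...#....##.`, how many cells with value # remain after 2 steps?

3

.............###
.............###
count of #: 3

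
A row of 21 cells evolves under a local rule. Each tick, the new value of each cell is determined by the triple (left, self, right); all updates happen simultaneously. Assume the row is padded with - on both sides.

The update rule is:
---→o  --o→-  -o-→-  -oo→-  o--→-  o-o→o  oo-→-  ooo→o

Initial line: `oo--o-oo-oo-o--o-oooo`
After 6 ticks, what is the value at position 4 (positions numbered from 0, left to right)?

-

-----o--o--o----o-oo-
oooo---------oo--o---
-oo--ooooooo-------oo
------ooooo--ooooo---
ooooo--ooo----ooo--oo
-ooo----o--oo--o-----
position 4 holds -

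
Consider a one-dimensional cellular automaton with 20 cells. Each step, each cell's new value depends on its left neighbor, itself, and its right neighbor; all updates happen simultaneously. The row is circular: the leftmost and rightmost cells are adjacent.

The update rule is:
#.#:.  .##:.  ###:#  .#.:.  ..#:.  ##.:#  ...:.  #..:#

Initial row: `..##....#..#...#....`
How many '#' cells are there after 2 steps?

5

...##....#..#...#...
....##....#..#...#..
count of #: 5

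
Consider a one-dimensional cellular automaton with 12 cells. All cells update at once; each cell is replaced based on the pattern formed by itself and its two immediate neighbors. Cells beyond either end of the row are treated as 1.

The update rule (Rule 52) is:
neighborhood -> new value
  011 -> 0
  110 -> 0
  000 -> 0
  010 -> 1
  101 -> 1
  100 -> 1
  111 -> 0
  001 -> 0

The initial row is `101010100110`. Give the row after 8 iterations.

111001100000

011111110001
100000001000
010000001100
111000000010
000100000011
100110000000
010001000000
111001100000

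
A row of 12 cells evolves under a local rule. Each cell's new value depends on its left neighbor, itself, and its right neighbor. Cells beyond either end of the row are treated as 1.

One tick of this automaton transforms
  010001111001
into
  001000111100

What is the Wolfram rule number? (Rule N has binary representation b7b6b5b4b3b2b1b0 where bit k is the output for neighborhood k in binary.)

208

position 6: 111 → 1  (bit 7 = 1)
position 8: 110 → 1  (bit 6 = 1)
position 0: 101 → 0  (bit 5 = 0)
position 2: 100 → 1  (bit 4 = 1)
position 5: 011 → 0  (bit 3 = 0)
position 1: 010 → 0  (bit 2 = 0)
position 4: 001 → 0  (bit 1 = 0)
position 3: 000 → 0  (bit 0 = 0)
bits b7..b0 = 11010000 = 208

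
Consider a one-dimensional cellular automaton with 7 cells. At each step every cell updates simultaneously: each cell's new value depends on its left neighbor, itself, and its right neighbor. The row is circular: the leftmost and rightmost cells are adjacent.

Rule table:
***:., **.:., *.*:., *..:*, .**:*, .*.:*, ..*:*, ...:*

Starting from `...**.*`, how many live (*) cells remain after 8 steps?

step 1: ****..*
step 2: ....***
step 3: *****..
step 4: *....**
step 5: .*****.
step 6: **....*
step 7: ..*****
step 8: ***....
count of *: 3

3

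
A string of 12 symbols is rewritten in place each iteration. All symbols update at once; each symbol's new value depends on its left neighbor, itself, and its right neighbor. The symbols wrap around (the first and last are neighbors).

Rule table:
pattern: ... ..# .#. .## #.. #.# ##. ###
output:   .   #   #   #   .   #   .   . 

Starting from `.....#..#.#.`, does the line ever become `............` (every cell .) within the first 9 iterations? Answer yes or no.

no

....##.####.
...##.##....
..##.##.....
.##.##......
##.##.......
#.##.......#
.##.......##
##.......##.
#.......##.#
iteration 9 is #.......##.#, still not uniform .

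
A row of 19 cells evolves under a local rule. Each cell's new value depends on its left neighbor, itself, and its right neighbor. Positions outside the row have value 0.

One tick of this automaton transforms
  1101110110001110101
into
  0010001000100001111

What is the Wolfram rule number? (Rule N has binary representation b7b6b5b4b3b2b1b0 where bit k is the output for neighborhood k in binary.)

position 4: 111 → 0  (bit 7 = 0)
position 1: 110 → 0  (bit 6 = 0)
position 2: 101 → 1  (bit 5 = 1)
position 9: 100 → 0  (bit 4 = 0)
position 0: 011 → 0  (bit 3 = 0)
position 16: 010 → 1  (bit 2 = 1)
position 11: 001 → 0  (bit 1 = 0)
position 10: 000 → 1  (bit 0 = 1)
bits b7..b0 = 00100101 = 37

37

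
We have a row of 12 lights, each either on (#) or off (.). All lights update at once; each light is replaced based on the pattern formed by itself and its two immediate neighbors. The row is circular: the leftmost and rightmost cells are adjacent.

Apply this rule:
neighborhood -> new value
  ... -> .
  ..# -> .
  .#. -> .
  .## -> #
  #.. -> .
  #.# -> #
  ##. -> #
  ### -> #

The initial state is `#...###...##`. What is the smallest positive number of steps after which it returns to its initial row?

1

#...###...##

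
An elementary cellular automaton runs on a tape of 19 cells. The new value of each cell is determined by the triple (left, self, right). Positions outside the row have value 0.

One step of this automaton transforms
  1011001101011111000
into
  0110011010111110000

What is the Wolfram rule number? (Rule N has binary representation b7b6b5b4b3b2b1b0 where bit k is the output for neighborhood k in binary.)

position 12: 111 → 1  (bit 7 = 1)
position 3: 110 → 0  (bit 6 = 0)
position 1: 101 → 1  (bit 5 = 1)
position 4: 100 → 0  (bit 4 = 0)
position 2: 011 → 1  (bit 3 = 1)
position 0: 010 → 0  (bit 2 = 0)
position 5: 001 → 1  (bit 1 = 1)
position 17: 000 → 0  (bit 0 = 0)
bits b7..b0 = 10101010 = 170

170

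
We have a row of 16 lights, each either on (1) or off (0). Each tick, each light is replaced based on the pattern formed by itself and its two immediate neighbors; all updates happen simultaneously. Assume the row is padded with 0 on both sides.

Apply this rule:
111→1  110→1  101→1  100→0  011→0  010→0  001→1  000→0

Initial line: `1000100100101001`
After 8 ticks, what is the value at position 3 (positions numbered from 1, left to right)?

0001001001010010
0010010010100100
0100100101001000
1001001010010000
0010010100100000
0100101001000000
1001010010000000
0010100100000000
position 3 holds 1

1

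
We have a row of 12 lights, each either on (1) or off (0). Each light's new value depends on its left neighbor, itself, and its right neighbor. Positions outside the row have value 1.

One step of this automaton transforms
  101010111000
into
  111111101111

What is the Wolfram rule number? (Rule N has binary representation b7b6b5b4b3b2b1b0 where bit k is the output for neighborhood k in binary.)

127

position 7: 111 → 0  (bit 7 = 0)
position 0: 110 → 1  (bit 6 = 1)
position 1: 101 → 1  (bit 5 = 1)
position 9: 100 → 1  (bit 4 = 1)
position 6: 011 → 1  (bit 3 = 1)
position 2: 010 → 1  (bit 2 = 1)
position 11: 001 → 1  (bit 1 = 1)
position 10: 000 → 1  (bit 0 = 1)
bits b7..b0 = 01111111 = 127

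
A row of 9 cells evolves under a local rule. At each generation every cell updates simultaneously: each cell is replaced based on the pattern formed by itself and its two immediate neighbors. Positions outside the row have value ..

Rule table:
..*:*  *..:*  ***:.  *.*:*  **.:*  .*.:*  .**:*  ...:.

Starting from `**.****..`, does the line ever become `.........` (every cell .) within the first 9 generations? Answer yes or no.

no

****..**.
*..******
****....*
*..**..**
*********
*.......*
**.....**
***...***
*.**.**.*
generation 9 is *.**.**.*, still not uniform .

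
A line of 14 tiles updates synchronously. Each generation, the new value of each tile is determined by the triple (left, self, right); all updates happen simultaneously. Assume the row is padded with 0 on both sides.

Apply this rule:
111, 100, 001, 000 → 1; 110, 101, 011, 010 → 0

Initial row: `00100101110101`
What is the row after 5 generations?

10101110100000

11011000100000
00000111011111
11111010001110
01110001110101
10101110100000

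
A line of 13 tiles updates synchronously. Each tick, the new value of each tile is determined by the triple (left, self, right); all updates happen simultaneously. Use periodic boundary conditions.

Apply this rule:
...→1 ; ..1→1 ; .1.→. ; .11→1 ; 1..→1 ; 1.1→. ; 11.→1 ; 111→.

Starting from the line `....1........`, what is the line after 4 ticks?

..11111......

1111.11111111
...1.1.......
111...1111111
..11111......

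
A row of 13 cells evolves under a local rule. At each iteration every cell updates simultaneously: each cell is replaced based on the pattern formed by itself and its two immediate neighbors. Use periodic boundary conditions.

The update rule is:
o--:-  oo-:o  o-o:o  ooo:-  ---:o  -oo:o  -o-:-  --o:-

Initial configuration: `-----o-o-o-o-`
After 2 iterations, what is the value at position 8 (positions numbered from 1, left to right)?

iteration 1: oooo--o-o-o--
iteration 2: o--o---o-o---
position 8 holds o

o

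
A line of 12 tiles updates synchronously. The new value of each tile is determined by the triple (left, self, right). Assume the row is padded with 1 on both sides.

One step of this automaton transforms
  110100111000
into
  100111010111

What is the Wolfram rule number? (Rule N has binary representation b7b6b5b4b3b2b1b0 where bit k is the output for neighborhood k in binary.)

151

position 0: 111 → 1  (bit 7 = 1)
position 1: 110 → 0  (bit 6 = 0)
position 2: 101 → 0  (bit 5 = 0)
position 4: 100 → 1  (bit 4 = 1)
position 6: 011 → 0  (bit 3 = 0)
position 3: 010 → 1  (bit 2 = 1)
position 5: 001 → 1  (bit 1 = 1)
position 10: 000 → 1  (bit 0 = 1)
bits b7..b0 = 10010111 = 151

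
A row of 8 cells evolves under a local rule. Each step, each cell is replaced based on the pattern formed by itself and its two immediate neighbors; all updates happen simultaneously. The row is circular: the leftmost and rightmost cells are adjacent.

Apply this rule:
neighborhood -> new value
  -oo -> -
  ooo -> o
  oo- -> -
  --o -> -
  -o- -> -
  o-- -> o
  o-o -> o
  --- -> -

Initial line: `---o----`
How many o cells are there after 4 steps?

1

----o---
-----o--
------o-
-------o
count of o: 1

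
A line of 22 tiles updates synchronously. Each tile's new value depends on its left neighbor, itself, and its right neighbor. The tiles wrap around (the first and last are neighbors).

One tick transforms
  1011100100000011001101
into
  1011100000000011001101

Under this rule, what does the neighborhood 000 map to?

0

At position 9 the neighborhood is 000; the next row has 0 there.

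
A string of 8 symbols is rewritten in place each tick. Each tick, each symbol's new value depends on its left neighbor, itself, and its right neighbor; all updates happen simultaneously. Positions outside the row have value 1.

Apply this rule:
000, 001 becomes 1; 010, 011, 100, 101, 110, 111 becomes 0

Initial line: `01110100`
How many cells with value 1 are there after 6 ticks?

7

00000001
01111110
00000000
01111111
00000000  (repeats tick 3; period 2)
tick 6: 01111111
count of 1: 7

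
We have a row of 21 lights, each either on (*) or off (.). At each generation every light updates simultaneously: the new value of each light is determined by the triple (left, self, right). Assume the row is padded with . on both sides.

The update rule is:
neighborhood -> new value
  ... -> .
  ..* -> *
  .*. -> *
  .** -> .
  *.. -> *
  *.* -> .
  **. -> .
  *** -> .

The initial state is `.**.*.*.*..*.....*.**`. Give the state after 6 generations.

*...*.*.*****...**...
**.**.*......*.*..*..
......**....**.*****.
.....*..*..*........*
....*********......**
...*.........*....*..

...*.........*....*..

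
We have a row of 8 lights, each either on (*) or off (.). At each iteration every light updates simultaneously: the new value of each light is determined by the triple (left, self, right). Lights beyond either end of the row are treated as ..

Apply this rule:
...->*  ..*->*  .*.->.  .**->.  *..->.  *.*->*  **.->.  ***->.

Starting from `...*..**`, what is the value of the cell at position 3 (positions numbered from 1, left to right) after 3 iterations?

*

***..*..
....*..*
****..*.
position 3 holds *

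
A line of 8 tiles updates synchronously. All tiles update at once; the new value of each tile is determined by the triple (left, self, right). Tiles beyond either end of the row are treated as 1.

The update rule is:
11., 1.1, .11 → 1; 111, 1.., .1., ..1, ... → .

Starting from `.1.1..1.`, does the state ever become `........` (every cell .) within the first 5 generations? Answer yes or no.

1.1....1
11.....1
.1.....1
1......1
1......1
generation 5 is 1......1, still not uniform .

no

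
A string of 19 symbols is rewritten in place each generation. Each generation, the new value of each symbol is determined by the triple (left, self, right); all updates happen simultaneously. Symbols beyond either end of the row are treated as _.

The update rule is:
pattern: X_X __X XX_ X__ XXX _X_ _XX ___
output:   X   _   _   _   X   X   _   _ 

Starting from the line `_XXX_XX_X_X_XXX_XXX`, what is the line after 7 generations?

__X_X__XXXXX_X_X_X_
__XXX___XXX_XXXXXX_
___X_____X_X_XXXX__
___X_____XXXX_XX___
___X______XX_X_____
___X________XX_____
___X_______________

___X_______________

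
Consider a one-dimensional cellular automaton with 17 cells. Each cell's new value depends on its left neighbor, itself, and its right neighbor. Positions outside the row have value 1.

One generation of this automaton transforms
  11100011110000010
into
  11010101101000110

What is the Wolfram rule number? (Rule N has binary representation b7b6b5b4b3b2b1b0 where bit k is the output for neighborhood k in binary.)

150

position 0: 111 → 1  (bit 7 = 1)
position 2: 110 → 0  (bit 6 = 0)
position 16: 101 → 0  (bit 5 = 0)
position 3: 100 → 1  (bit 4 = 1)
position 6: 011 → 0  (bit 3 = 0)
position 15: 010 → 1  (bit 2 = 1)
position 5: 001 → 1  (bit 1 = 1)
position 4: 000 → 0  (bit 0 = 0)
bits b7..b0 = 10010110 = 150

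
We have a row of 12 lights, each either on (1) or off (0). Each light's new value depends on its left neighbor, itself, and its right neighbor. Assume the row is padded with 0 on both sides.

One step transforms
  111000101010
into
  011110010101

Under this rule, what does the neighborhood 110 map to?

1

At position 2 the neighborhood is 110; the next row has 1 there.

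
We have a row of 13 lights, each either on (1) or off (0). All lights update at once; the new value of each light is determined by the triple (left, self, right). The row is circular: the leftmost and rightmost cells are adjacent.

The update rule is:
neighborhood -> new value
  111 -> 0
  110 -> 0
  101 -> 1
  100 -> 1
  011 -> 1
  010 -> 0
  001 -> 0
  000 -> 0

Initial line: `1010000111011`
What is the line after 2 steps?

step 1: 0101000100110
step 2: 0010100010101

0010100010101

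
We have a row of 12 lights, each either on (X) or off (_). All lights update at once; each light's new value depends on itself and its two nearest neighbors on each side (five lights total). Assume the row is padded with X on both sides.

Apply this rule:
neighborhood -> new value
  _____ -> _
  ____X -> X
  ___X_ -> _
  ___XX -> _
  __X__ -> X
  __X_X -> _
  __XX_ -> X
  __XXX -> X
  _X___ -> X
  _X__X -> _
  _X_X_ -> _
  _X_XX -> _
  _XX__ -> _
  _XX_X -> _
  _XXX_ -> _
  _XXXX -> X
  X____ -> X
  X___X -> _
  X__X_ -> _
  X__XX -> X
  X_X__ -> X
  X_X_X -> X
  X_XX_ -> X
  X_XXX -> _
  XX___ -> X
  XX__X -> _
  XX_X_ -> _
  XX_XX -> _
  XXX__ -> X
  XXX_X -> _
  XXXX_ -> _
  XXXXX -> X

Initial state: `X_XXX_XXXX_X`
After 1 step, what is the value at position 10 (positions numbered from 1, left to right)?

_

step 1: _______X____
position 10 holds _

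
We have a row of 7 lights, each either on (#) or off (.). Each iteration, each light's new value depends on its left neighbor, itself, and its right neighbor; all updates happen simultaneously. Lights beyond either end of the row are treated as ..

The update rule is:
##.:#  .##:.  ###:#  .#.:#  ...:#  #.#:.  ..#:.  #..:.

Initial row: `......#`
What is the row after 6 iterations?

#.#.#.#

iteration 1: #####.#
iteration 2: .####.#
iteration 3: ..###.#
iteration 4: #..##.#
iteration 5: #...#.#
iteration 6: #.#.#.#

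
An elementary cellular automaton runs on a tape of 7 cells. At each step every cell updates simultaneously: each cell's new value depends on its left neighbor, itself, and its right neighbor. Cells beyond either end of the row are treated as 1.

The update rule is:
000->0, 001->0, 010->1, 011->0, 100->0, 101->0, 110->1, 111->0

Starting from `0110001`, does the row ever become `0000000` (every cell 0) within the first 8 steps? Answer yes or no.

no

0010000
0010000  (fixed point — unchanged through step 8)
step 8 is 0010000, still not uniform 0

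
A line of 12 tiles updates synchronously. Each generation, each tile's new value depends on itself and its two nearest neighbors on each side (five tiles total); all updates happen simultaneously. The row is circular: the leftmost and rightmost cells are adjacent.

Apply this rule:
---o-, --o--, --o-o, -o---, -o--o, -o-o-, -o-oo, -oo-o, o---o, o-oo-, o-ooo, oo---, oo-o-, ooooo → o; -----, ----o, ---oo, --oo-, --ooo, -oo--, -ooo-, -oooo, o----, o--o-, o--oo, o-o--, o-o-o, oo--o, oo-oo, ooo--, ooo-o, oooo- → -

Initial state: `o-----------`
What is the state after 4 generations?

----o-------

oo---------o
--o---------
-ooo--------
----o-------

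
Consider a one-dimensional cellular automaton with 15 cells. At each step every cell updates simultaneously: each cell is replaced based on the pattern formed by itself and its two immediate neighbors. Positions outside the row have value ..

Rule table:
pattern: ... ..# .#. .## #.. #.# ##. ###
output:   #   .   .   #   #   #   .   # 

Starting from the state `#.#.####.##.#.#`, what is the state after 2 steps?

.#.####.##.#.#.
..####.##.#.#.#

..####.##.#.#.#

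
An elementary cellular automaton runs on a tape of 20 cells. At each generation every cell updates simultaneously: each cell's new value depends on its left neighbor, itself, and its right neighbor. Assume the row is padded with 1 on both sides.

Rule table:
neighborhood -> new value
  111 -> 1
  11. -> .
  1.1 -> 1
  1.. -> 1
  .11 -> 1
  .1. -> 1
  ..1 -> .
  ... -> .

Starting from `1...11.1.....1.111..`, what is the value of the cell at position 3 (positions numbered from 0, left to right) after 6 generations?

1

generation 1: .1..1.111....1111.1.
generation 2: 111.1111.1...111.111
generation 3: 11.1111.111..11.1111
generation 4: 1.1111.111.1.1.11111
generation 5: .1111.111.1111111111
generation 6: 1111.111.11111111111
position 3 holds 1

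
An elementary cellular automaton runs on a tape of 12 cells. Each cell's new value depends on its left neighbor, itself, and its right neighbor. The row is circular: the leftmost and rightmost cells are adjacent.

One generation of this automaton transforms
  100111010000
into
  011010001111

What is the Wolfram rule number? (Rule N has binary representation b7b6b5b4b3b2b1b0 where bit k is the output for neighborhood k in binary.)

position 4: 111 → 1  (bit 7 = 1)
position 5: 110 → 0  (bit 6 = 0)
position 6: 101 → 0  (bit 5 = 0)
position 1: 100 → 1  (bit 4 = 1)
position 3: 011 → 0  (bit 3 = 0)
position 0: 010 → 0  (bit 2 = 0)
position 2: 001 → 1  (bit 1 = 1)
position 9: 000 → 1  (bit 0 = 1)
bits b7..b0 = 10010011 = 147

147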